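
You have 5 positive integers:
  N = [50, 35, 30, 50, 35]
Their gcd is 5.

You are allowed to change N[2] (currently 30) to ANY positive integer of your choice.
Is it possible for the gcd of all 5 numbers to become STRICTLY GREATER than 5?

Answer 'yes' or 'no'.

Current gcd = 5
gcd of all OTHER numbers (without N[2]=30): gcd([50, 35, 50, 35]) = 5
The new gcd after any change is gcd(5, new_value).
This can be at most 5.
Since 5 = old gcd 5, the gcd can only stay the same or decrease.

Answer: no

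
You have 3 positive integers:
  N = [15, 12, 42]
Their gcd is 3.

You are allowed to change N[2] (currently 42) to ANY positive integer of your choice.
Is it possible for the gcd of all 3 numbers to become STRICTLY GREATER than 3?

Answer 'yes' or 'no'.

Current gcd = 3
gcd of all OTHER numbers (without N[2]=42): gcd([15, 12]) = 3
The new gcd after any change is gcd(3, new_value).
This can be at most 3.
Since 3 = old gcd 3, the gcd can only stay the same or decrease.

Answer: no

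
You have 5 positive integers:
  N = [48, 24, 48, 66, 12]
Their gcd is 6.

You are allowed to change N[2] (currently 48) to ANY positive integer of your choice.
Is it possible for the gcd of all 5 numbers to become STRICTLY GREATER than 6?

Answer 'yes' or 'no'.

Current gcd = 6
gcd of all OTHER numbers (without N[2]=48): gcd([48, 24, 66, 12]) = 6
The new gcd after any change is gcd(6, new_value).
This can be at most 6.
Since 6 = old gcd 6, the gcd can only stay the same or decrease.

Answer: no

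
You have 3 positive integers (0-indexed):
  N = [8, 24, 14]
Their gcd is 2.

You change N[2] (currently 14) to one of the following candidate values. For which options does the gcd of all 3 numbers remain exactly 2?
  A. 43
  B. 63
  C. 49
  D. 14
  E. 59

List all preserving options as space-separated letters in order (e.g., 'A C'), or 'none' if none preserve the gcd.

Answer: D

Derivation:
Old gcd = 2; gcd of others (without N[2]) = 8
New gcd for candidate v: gcd(8, v). Preserves old gcd iff gcd(8, v) = 2.
  Option A: v=43, gcd(8,43)=1 -> changes
  Option B: v=63, gcd(8,63)=1 -> changes
  Option C: v=49, gcd(8,49)=1 -> changes
  Option D: v=14, gcd(8,14)=2 -> preserves
  Option E: v=59, gcd(8,59)=1 -> changes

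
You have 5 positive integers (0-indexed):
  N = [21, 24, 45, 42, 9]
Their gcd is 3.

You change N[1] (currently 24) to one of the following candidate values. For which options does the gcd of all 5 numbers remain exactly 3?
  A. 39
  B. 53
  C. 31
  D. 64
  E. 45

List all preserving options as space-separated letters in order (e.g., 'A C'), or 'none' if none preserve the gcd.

Old gcd = 3; gcd of others (without N[1]) = 3
New gcd for candidate v: gcd(3, v). Preserves old gcd iff gcd(3, v) = 3.
  Option A: v=39, gcd(3,39)=3 -> preserves
  Option B: v=53, gcd(3,53)=1 -> changes
  Option C: v=31, gcd(3,31)=1 -> changes
  Option D: v=64, gcd(3,64)=1 -> changes
  Option E: v=45, gcd(3,45)=3 -> preserves

Answer: A E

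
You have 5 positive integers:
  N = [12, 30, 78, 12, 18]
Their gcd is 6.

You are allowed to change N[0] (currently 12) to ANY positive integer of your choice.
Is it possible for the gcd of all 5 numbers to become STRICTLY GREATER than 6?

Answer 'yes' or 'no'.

Answer: no

Derivation:
Current gcd = 6
gcd of all OTHER numbers (without N[0]=12): gcd([30, 78, 12, 18]) = 6
The new gcd after any change is gcd(6, new_value).
This can be at most 6.
Since 6 = old gcd 6, the gcd can only stay the same or decrease.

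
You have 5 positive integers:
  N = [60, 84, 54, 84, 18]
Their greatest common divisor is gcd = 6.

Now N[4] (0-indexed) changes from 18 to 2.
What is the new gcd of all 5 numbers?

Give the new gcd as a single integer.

Answer: 2

Derivation:
Numbers: [60, 84, 54, 84, 18], gcd = 6
Change: index 4, 18 -> 2
gcd of the OTHER numbers (without index 4): gcd([60, 84, 54, 84]) = 6
New gcd = gcd(g_others, new_val) = gcd(6, 2) = 2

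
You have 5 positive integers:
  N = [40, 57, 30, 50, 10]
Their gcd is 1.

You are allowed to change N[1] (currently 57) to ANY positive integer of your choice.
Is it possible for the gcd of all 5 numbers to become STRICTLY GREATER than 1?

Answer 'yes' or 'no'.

Current gcd = 1
gcd of all OTHER numbers (without N[1]=57): gcd([40, 30, 50, 10]) = 10
The new gcd after any change is gcd(10, new_value).
This can be at most 10.
Since 10 > old gcd 1, the gcd CAN increase (e.g., set N[1] = 10).

Answer: yes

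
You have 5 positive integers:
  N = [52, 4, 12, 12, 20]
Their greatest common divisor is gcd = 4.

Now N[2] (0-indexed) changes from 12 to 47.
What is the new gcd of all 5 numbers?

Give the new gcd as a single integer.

Answer: 1

Derivation:
Numbers: [52, 4, 12, 12, 20], gcd = 4
Change: index 2, 12 -> 47
gcd of the OTHER numbers (without index 2): gcd([52, 4, 12, 20]) = 4
New gcd = gcd(g_others, new_val) = gcd(4, 47) = 1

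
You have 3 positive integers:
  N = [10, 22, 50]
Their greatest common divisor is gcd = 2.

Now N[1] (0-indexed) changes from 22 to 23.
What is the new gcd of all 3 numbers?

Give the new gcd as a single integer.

Numbers: [10, 22, 50], gcd = 2
Change: index 1, 22 -> 23
gcd of the OTHER numbers (without index 1): gcd([10, 50]) = 10
New gcd = gcd(g_others, new_val) = gcd(10, 23) = 1

Answer: 1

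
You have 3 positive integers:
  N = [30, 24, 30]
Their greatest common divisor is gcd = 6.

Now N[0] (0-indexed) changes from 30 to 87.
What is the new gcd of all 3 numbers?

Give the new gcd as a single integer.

Answer: 3

Derivation:
Numbers: [30, 24, 30], gcd = 6
Change: index 0, 30 -> 87
gcd of the OTHER numbers (without index 0): gcd([24, 30]) = 6
New gcd = gcd(g_others, new_val) = gcd(6, 87) = 3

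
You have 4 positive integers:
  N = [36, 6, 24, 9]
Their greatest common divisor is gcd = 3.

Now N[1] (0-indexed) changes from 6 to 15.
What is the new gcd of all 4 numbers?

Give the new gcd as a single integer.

Answer: 3

Derivation:
Numbers: [36, 6, 24, 9], gcd = 3
Change: index 1, 6 -> 15
gcd of the OTHER numbers (without index 1): gcd([36, 24, 9]) = 3
New gcd = gcd(g_others, new_val) = gcd(3, 15) = 3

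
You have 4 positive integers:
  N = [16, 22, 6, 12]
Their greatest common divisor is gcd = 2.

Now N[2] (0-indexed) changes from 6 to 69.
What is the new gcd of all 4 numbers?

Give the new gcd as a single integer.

Numbers: [16, 22, 6, 12], gcd = 2
Change: index 2, 6 -> 69
gcd of the OTHER numbers (without index 2): gcd([16, 22, 12]) = 2
New gcd = gcd(g_others, new_val) = gcd(2, 69) = 1

Answer: 1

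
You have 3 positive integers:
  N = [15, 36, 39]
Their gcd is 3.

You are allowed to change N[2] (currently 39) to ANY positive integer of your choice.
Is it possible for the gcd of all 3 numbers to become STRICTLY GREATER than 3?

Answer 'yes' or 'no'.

Current gcd = 3
gcd of all OTHER numbers (without N[2]=39): gcd([15, 36]) = 3
The new gcd after any change is gcd(3, new_value).
This can be at most 3.
Since 3 = old gcd 3, the gcd can only stay the same or decrease.

Answer: no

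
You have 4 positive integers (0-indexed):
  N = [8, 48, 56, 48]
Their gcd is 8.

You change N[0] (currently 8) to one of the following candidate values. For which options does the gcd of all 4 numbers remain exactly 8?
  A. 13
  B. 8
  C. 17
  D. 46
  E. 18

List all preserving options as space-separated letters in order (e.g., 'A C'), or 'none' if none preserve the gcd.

Answer: B

Derivation:
Old gcd = 8; gcd of others (without N[0]) = 8
New gcd for candidate v: gcd(8, v). Preserves old gcd iff gcd(8, v) = 8.
  Option A: v=13, gcd(8,13)=1 -> changes
  Option B: v=8, gcd(8,8)=8 -> preserves
  Option C: v=17, gcd(8,17)=1 -> changes
  Option D: v=46, gcd(8,46)=2 -> changes
  Option E: v=18, gcd(8,18)=2 -> changes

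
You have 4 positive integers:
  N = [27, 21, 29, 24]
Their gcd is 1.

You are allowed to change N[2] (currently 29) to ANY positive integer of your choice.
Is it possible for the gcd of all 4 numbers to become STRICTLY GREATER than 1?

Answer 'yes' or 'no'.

Current gcd = 1
gcd of all OTHER numbers (without N[2]=29): gcd([27, 21, 24]) = 3
The new gcd after any change is gcd(3, new_value).
This can be at most 3.
Since 3 > old gcd 1, the gcd CAN increase (e.g., set N[2] = 3).

Answer: yes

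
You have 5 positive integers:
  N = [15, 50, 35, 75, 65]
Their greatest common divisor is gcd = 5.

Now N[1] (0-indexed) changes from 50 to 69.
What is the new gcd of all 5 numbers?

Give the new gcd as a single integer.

Numbers: [15, 50, 35, 75, 65], gcd = 5
Change: index 1, 50 -> 69
gcd of the OTHER numbers (without index 1): gcd([15, 35, 75, 65]) = 5
New gcd = gcd(g_others, new_val) = gcd(5, 69) = 1

Answer: 1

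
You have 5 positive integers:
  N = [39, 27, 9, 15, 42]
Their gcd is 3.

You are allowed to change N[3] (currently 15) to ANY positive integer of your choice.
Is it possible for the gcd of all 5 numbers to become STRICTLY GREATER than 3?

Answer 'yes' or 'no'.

Answer: no

Derivation:
Current gcd = 3
gcd of all OTHER numbers (without N[3]=15): gcd([39, 27, 9, 42]) = 3
The new gcd after any change is gcd(3, new_value).
This can be at most 3.
Since 3 = old gcd 3, the gcd can only stay the same or decrease.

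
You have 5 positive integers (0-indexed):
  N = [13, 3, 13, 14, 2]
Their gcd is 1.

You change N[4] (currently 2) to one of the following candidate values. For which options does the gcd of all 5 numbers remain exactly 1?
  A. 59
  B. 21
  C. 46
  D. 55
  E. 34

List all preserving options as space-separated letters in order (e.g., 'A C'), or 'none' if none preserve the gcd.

Answer: A B C D E

Derivation:
Old gcd = 1; gcd of others (without N[4]) = 1
New gcd for candidate v: gcd(1, v). Preserves old gcd iff gcd(1, v) = 1.
  Option A: v=59, gcd(1,59)=1 -> preserves
  Option B: v=21, gcd(1,21)=1 -> preserves
  Option C: v=46, gcd(1,46)=1 -> preserves
  Option D: v=55, gcd(1,55)=1 -> preserves
  Option E: v=34, gcd(1,34)=1 -> preserves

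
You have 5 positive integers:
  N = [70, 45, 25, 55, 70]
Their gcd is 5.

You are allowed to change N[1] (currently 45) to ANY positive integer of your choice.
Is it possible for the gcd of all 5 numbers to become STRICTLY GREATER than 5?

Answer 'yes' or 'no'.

Answer: no

Derivation:
Current gcd = 5
gcd of all OTHER numbers (without N[1]=45): gcd([70, 25, 55, 70]) = 5
The new gcd after any change is gcd(5, new_value).
This can be at most 5.
Since 5 = old gcd 5, the gcd can only stay the same or decrease.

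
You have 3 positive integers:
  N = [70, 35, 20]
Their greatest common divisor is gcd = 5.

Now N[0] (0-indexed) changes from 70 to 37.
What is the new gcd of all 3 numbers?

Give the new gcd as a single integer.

Answer: 1

Derivation:
Numbers: [70, 35, 20], gcd = 5
Change: index 0, 70 -> 37
gcd of the OTHER numbers (without index 0): gcd([35, 20]) = 5
New gcd = gcd(g_others, new_val) = gcd(5, 37) = 1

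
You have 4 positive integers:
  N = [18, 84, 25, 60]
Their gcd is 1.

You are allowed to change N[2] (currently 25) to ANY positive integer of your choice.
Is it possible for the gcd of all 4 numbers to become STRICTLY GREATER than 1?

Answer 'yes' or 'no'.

Current gcd = 1
gcd of all OTHER numbers (without N[2]=25): gcd([18, 84, 60]) = 6
The new gcd after any change is gcd(6, new_value).
This can be at most 6.
Since 6 > old gcd 1, the gcd CAN increase (e.g., set N[2] = 6).

Answer: yes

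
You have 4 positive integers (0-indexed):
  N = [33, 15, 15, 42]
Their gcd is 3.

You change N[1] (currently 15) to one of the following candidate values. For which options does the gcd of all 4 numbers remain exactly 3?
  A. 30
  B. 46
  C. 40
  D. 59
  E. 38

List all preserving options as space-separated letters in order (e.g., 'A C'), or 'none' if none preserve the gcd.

Old gcd = 3; gcd of others (without N[1]) = 3
New gcd for candidate v: gcd(3, v). Preserves old gcd iff gcd(3, v) = 3.
  Option A: v=30, gcd(3,30)=3 -> preserves
  Option B: v=46, gcd(3,46)=1 -> changes
  Option C: v=40, gcd(3,40)=1 -> changes
  Option D: v=59, gcd(3,59)=1 -> changes
  Option E: v=38, gcd(3,38)=1 -> changes

Answer: A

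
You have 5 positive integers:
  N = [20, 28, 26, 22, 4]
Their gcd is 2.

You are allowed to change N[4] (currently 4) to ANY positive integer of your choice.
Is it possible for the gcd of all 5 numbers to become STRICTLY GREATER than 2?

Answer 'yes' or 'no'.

Current gcd = 2
gcd of all OTHER numbers (without N[4]=4): gcd([20, 28, 26, 22]) = 2
The new gcd after any change is gcd(2, new_value).
This can be at most 2.
Since 2 = old gcd 2, the gcd can only stay the same or decrease.

Answer: no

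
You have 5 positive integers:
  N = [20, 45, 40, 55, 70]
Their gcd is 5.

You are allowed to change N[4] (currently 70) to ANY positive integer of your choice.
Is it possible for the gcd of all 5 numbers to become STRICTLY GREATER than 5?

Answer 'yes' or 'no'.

Answer: no

Derivation:
Current gcd = 5
gcd of all OTHER numbers (without N[4]=70): gcd([20, 45, 40, 55]) = 5
The new gcd after any change is gcd(5, new_value).
This can be at most 5.
Since 5 = old gcd 5, the gcd can only stay the same or decrease.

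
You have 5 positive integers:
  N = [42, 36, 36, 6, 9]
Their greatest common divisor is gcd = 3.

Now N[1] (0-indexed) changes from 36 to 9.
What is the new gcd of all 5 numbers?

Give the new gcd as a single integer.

Answer: 3

Derivation:
Numbers: [42, 36, 36, 6, 9], gcd = 3
Change: index 1, 36 -> 9
gcd of the OTHER numbers (without index 1): gcd([42, 36, 6, 9]) = 3
New gcd = gcd(g_others, new_val) = gcd(3, 9) = 3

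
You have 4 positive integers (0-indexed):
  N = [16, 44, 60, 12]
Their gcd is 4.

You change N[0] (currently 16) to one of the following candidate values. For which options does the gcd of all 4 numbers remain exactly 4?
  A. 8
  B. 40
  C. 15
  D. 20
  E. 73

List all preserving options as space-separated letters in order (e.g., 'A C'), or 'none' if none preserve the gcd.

Old gcd = 4; gcd of others (without N[0]) = 4
New gcd for candidate v: gcd(4, v). Preserves old gcd iff gcd(4, v) = 4.
  Option A: v=8, gcd(4,8)=4 -> preserves
  Option B: v=40, gcd(4,40)=4 -> preserves
  Option C: v=15, gcd(4,15)=1 -> changes
  Option D: v=20, gcd(4,20)=4 -> preserves
  Option E: v=73, gcd(4,73)=1 -> changes

Answer: A B D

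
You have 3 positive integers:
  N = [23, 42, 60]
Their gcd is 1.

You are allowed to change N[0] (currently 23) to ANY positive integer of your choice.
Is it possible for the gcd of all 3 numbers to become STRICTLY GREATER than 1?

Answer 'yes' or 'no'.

Current gcd = 1
gcd of all OTHER numbers (without N[0]=23): gcd([42, 60]) = 6
The new gcd after any change is gcd(6, new_value).
This can be at most 6.
Since 6 > old gcd 1, the gcd CAN increase (e.g., set N[0] = 6).

Answer: yes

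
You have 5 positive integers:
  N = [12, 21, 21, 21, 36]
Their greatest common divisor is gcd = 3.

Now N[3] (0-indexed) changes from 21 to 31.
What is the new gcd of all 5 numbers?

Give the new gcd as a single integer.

Answer: 1

Derivation:
Numbers: [12, 21, 21, 21, 36], gcd = 3
Change: index 3, 21 -> 31
gcd of the OTHER numbers (without index 3): gcd([12, 21, 21, 36]) = 3
New gcd = gcd(g_others, new_val) = gcd(3, 31) = 1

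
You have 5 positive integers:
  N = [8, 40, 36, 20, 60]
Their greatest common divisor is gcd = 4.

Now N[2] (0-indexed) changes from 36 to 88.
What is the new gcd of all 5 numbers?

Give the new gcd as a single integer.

Numbers: [8, 40, 36, 20, 60], gcd = 4
Change: index 2, 36 -> 88
gcd of the OTHER numbers (without index 2): gcd([8, 40, 20, 60]) = 4
New gcd = gcd(g_others, new_val) = gcd(4, 88) = 4

Answer: 4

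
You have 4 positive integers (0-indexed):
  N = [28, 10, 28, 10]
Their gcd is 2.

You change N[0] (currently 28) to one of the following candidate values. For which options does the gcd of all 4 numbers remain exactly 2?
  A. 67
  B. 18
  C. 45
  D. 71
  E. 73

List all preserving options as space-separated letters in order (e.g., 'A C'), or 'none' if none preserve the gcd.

Old gcd = 2; gcd of others (without N[0]) = 2
New gcd for candidate v: gcd(2, v). Preserves old gcd iff gcd(2, v) = 2.
  Option A: v=67, gcd(2,67)=1 -> changes
  Option B: v=18, gcd(2,18)=2 -> preserves
  Option C: v=45, gcd(2,45)=1 -> changes
  Option D: v=71, gcd(2,71)=1 -> changes
  Option E: v=73, gcd(2,73)=1 -> changes

Answer: B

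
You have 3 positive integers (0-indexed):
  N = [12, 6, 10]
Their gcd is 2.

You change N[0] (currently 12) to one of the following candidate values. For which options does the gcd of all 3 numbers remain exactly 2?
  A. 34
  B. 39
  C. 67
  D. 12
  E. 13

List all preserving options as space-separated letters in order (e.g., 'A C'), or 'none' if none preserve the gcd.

Answer: A D

Derivation:
Old gcd = 2; gcd of others (without N[0]) = 2
New gcd for candidate v: gcd(2, v). Preserves old gcd iff gcd(2, v) = 2.
  Option A: v=34, gcd(2,34)=2 -> preserves
  Option B: v=39, gcd(2,39)=1 -> changes
  Option C: v=67, gcd(2,67)=1 -> changes
  Option D: v=12, gcd(2,12)=2 -> preserves
  Option E: v=13, gcd(2,13)=1 -> changes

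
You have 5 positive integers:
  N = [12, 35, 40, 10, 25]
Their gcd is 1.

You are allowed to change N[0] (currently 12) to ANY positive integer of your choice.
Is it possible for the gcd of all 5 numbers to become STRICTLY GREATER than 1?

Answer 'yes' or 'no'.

Answer: yes

Derivation:
Current gcd = 1
gcd of all OTHER numbers (without N[0]=12): gcd([35, 40, 10, 25]) = 5
The new gcd after any change is gcd(5, new_value).
This can be at most 5.
Since 5 > old gcd 1, the gcd CAN increase (e.g., set N[0] = 5).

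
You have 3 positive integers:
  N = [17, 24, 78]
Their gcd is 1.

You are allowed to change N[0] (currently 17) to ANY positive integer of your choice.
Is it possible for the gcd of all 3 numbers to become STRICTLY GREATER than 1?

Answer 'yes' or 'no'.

Current gcd = 1
gcd of all OTHER numbers (without N[0]=17): gcd([24, 78]) = 6
The new gcd after any change is gcd(6, new_value).
This can be at most 6.
Since 6 > old gcd 1, the gcd CAN increase (e.g., set N[0] = 6).

Answer: yes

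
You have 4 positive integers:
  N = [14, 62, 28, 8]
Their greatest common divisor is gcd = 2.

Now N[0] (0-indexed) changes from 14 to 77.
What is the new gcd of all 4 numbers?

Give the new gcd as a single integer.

Numbers: [14, 62, 28, 8], gcd = 2
Change: index 0, 14 -> 77
gcd of the OTHER numbers (without index 0): gcd([62, 28, 8]) = 2
New gcd = gcd(g_others, new_val) = gcd(2, 77) = 1

Answer: 1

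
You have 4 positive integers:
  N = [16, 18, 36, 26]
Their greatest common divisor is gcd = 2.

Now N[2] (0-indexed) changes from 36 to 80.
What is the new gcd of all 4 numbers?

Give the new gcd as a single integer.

Numbers: [16, 18, 36, 26], gcd = 2
Change: index 2, 36 -> 80
gcd of the OTHER numbers (without index 2): gcd([16, 18, 26]) = 2
New gcd = gcd(g_others, new_val) = gcd(2, 80) = 2

Answer: 2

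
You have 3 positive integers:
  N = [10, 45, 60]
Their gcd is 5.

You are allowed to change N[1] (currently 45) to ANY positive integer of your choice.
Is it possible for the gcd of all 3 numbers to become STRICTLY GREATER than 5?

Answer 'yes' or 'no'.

Answer: yes

Derivation:
Current gcd = 5
gcd of all OTHER numbers (without N[1]=45): gcd([10, 60]) = 10
The new gcd after any change is gcd(10, new_value).
This can be at most 10.
Since 10 > old gcd 5, the gcd CAN increase (e.g., set N[1] = 10).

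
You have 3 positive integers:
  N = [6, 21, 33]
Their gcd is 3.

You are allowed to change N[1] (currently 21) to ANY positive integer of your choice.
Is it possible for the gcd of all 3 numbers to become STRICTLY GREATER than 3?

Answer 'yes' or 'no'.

Current gcd = 3
gcd of all OTHER numbers (without N[1]=21): gcd([6, 33]) = 3
The new gcd after any change is gcd(3, new_value).
This can be at most 3.
Since 3 = old gcd 3, the gcd can only stay the same or decrease.

Answer: no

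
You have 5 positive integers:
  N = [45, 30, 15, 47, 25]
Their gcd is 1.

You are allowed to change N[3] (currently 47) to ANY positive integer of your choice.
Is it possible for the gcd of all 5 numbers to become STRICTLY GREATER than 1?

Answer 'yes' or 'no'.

Answer: yes

Derivation:
Current gcd = 1
gcd of all OTHER numbers (without N[3]=47): gcd([45, 30, 15, 25]) = 5
The new gcd after any change is gcd(5, new_value).
This can be at most 5.
Since 5 > old gcd 1, the gcd CAN increase (e.g., set N[3] = 5).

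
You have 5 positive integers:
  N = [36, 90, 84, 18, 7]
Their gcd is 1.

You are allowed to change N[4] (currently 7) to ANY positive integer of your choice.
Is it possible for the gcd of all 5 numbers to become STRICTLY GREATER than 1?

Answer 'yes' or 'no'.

Answer: yes

Derivation:
Current gcd = 1
gcd of all OTHER numbers (without N[4]=7): gcd([36, 90, 84, 18]) = 6
The new gcd after any change is gcd(6, new_value).
This can be at most 6.
Since 6 > old gcd 1, the gcd CAN increase (e.g., set N[4] = 6).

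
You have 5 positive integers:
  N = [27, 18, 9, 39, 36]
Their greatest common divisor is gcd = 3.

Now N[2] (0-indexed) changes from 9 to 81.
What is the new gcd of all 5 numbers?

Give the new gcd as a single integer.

Answer: 3

Derivation:
Numbers: [27, 18, 9, 39, 36], gcd = 3
Change: index 2, 9 -> 81
gcd of the OTHER numbers (without index 2): gcd([27, 18, 39, 36]) = 3
New gcd = gcd(g_others, new_val) = gcd(3, 81) = 3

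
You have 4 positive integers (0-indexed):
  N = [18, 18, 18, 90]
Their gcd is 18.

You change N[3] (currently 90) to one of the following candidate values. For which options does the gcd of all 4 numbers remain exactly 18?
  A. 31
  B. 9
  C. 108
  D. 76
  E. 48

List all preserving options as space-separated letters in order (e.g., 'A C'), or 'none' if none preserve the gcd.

Old gcd = 18; gcd of others (without N[3]) = 18
New gcd for candidate v: gcd(18, v). Preserves old gcd iff gcd(18, v) = 18.
  Option A: v=31, gcd(18,31)=1 -> changes
  Option B: v=9, gcd(18,9)=9 -> changes
  Option C: v=108, gcd(18,108)=18 -> preserves
  Option D: v=76, gcd(18,76)=2 -> changes
  Option E: v=48, gcd(18,48)=6 -> changes

Answer: C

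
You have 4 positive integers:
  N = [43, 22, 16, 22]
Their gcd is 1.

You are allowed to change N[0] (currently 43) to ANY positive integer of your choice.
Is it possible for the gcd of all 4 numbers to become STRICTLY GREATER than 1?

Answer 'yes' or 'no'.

Answer: yes

Derivation:
Current gcd = 1
gcd of all OTHER numbers (without N[0]=43): gcd([22, 16, 22]) = 2
The new gcd after any change is gcd(2, new_value).
This can be at most 2.
Since 2 > old gcd 1, the gcd CAN increase (e.g., set N[0] = 2).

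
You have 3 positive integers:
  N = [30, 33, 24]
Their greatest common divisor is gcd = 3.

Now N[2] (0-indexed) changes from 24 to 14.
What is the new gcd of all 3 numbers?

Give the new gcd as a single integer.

Numbers: [30, 33, 24], gcd = 3
Change: index 2, 24 -> 14
gcd of the OTHER numbers (without index 2): gcd([30, 33]) = 3
New gcd = gcd(g_others, new_val) = gcd(3, 14) = 1

Answer: 1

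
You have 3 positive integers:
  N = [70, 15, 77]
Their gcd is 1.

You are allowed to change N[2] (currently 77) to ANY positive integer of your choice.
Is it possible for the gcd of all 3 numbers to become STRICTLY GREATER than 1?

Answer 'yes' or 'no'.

Answer: yes

Derivation:
Current gcd = 1
gcd of all OTHER numbers (without N[2]=77): gcd([70, 15]) = 5
The new gcd after any change is gcd(5, new_value).
This can be at most 5.
Since 5 > old gcd 1, the gcd CAN increase (e.g., set N[2] = 5).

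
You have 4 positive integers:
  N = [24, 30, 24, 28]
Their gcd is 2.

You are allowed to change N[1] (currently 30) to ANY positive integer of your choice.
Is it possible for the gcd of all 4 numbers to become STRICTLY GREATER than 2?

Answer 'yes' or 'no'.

Answer: yes

Derivation:
Current gcd = 2
gcd of all OTHER numbers (without N[1]=30): gcd([24, 24, 28]) = 4
The new gcd after any change is gcd(4, new_value).
This can be at most 4.
Since 4 > old gcd 2, the gcd CAN increase (e.g., set N[1] = 4).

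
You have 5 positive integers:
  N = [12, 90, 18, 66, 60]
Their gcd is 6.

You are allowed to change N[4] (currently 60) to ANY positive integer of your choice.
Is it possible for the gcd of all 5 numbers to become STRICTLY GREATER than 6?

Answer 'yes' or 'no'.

Answer: no

Derivation:
Current gcd = 6
gcd of all OTHER numbers (without N[4]=60): gcd([12, 90, 18, 66]) = 6
The new gcd after any change is gcd(6, new_value).
This can be at most 6.
Since 6 = old gcd 6, the gcd can only stay the same or decrease.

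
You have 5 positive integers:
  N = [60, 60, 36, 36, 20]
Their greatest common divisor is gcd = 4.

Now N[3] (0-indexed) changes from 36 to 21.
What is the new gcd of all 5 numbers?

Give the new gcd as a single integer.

Numbers: [60, 60, 36, 36, 20], gcd = 4
Change: index 3, 36 -> 21
gcd of the OTHER numbers (without index 3): gcd([60, 60, 36, 20]) = 4
New gcd = gcd(g_others, new_val) = gcd(4, 21) = 1

Answer: 1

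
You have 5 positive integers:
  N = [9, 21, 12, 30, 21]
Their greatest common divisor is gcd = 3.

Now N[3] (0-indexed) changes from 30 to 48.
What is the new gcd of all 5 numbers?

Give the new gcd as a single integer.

Numbers: [9, 21, 12, 30, 21], gcd = 3
Change: index 3, 30 -> 48
gcd of the OTHER numbers (without index 3): gcd([9, 21, 12, 21]) = 3
New gcd = gcd(g_others, new_val) = gcd(3, 48) = 3

Answer: 3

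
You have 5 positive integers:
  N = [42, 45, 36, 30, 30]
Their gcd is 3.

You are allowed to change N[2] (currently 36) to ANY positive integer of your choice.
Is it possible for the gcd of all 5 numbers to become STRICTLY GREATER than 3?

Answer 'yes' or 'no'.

Answer: no

Derivation:
Current gcd = 3
gcd of all OTHER numbers (without N[2]=36): gcd([42, 45, 30, 30]) = 3
The new gcd after any change is gcd(3, new_value).
This can be at most 3.
Since 3 = old gcd 3, the gcd can only stay the same or decrease.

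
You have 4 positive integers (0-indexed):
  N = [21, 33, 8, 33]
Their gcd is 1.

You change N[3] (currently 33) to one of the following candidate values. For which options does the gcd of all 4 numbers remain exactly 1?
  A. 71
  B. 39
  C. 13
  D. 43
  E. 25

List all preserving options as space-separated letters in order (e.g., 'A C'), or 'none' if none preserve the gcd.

Answer: A B C D E

Derivation:
Old gcd = 1; gcd of others (without N[3]) = 1
New gcd for candidate v: gcd(1, v). Preserves old gcd iff gcd(1, v) = 1.
  Option A: v=71, gcd(1,71)=1 -> preserves
  Option B: v=39, gcd(1,39)=1 -> preserves
  Option C: v=13, gcd(1,13)=1 -> preserves
  Option D: v=43, gcd(1,43)=1 -> preserves
  Option E: v=25, gcd(1,25)=1 -> preserves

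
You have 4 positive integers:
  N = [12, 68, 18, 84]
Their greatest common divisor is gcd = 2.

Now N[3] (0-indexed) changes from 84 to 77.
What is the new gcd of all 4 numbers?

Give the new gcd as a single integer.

Numbers: [12, 68, 18, 84], gcd = 2
Change: index 3, 84 -> 77
gcd of the OTHER numbers (without index 3): gcd([12, 68, 18]) = 2
New gcd = gcd(g_others, new_val) = gcd(2, 77) = 1

Answer: 1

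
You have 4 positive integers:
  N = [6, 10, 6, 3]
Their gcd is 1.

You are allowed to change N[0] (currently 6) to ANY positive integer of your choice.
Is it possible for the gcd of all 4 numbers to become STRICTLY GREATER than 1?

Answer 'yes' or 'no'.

Current gcd = 1
gcd of all OTHER numbers (without N[0]=6): gcd([10, 6, 3]) = 1
The new gcd after any change is gcd(1, new_value).
This can be at most 1.
Since 1 = old gcd 1, the gcd can only stay the same or decrease.

Answer: no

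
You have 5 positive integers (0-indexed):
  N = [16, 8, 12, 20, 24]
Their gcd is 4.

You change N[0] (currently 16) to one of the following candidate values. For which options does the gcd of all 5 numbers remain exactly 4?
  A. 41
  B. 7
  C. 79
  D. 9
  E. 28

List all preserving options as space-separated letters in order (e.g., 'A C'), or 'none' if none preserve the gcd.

Old gcd = 4; gcd of others (without N[0]) = 4
New gcd for candidate v: gcd(4, v). Preserves old gcd iff gcd(4, v) = 4.
  Option A: v=41, gcd(4,41)=1 -> changes
  Option B: v=7, gcd(4,7)=1 -> changes
  Option C: v=79, gcd(4,79)=1 -> changes
  Option D: v=9, gcd(4,9)=1 -> changes
  Option E: v=28, gcd(4,28)=4 -> preserves

Answer: E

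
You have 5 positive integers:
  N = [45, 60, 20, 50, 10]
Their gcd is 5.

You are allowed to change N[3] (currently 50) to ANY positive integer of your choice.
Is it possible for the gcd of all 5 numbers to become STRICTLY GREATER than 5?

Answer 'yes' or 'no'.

Answer: no

Derivation:
Current gcd = 5
gcd of all OTHER numbers (without N[3]=50): gcd([45, 60, 20, 10]) = 5
The new gcd after any change is gcd(5, new_value).
This can be at most 5.
Since 5 = old gcd 5, the gcd can only stay the same or decrease.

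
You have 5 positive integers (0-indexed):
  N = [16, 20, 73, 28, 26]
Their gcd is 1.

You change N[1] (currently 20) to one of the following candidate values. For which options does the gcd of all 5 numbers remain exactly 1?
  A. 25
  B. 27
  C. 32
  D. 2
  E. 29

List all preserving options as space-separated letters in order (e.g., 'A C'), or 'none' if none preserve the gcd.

Old gcd = 1; gcd of others (without N[1]) = 1
New gcd for candidate v: gcd(1, v). Preserves old gcd iff gcd(1, v) = 1.
  Option A: v=25, gcd(1,25)=1 -> preserves
  Option B: v=27, gcd(1,27)=1 -> preserves
  Option C: v=32, gcd(1,32)=1 -> preserves
  Option D: v=2, gcd(1,2)=1 -> preserves
  Option E: v=29, gcd(1,29)=1 -> preserves

Answer: A B C D E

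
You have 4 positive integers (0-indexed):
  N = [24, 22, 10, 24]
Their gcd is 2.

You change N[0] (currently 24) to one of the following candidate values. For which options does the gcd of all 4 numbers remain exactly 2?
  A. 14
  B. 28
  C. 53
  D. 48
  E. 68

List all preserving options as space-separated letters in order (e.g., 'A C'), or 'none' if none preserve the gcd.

Answer: A B D E

Derivation:
Old gcd = 2; gcd of others (without N[0]) = 2
New gcd for candidate v: gcd(2, v). Preserves old gcd iff gcd(2, v) = 2.
  Option A: v=14, gcd(2,14)=2 -> preserves
  Option B: v=28, gcd(2,28)=2 -> preserves
  Option C: v=53, gcd(2,53)=1 -> changes
  Option D: v=48, gcd(2,48)=2 -> preserves
  Option E: v=68, gcd(2,68)=2 -> preserves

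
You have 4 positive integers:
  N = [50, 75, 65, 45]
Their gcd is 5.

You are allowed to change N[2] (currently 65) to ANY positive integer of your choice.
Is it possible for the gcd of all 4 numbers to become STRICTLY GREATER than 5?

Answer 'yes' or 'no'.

Answer: no

Derivation:
Current gcd = 5
gcd of all OTHER numbers (without N[2]=65): gcd([50, 75, 45]) = 5
The new gcd after any change is gcd(5, new_value).
This can be at most 5.
Since 5 = old gcd 5, the gcd can only stay the same or decrease.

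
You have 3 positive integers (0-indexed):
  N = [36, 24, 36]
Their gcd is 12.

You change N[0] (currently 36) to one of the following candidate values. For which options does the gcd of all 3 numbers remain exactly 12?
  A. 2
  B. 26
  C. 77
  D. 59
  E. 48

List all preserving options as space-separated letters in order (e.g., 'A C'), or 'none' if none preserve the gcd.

Answer: E

Derivation:
Old gcd = 12; gcd of others (without N[0]) = 12
New gcd for candidate v: gcd(12, v). Preserves old gcd iff gcd(12, v) = 12.
  Option A: v=2, gcd(12,2)=2 -> changes
  Option B: v=26, gcd(12,26)=2 -> changes
  Option C: v=77, gcd(12,77)=1 -> changes
  Option D: v=59, gcd(12,59)=1 -> changes
  Option E: v=48, gcd(12,48)=12 -> preserves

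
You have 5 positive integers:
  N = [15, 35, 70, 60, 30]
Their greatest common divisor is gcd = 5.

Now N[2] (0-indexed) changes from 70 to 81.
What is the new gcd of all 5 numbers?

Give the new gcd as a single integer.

Numbers: [15, 35, 70, 60, 30], gcd = 5
Change: index 2, 70 -> 81
gcd of the OTHER numbers (without index 2): gcd([15, 35, 60, 30]) = 5
New gcd = gcd(g_others, new_val) = gcd(5, 81) = 1

Answer: 1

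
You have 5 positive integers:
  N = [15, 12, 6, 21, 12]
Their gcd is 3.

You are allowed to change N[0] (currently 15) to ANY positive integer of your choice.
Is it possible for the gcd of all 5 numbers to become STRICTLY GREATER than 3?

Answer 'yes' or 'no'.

Answer: no

Derivation:
Current gcd = 3
gcd of all OTHER numbers (without N[0]=15): gcd([12, 6, 21, 12]) = 3
The new gcd after any change is gcd(3, new_value).
This can be at most 3.
Since 3 = old gcd 3, the gcd can only stay the same or decrease.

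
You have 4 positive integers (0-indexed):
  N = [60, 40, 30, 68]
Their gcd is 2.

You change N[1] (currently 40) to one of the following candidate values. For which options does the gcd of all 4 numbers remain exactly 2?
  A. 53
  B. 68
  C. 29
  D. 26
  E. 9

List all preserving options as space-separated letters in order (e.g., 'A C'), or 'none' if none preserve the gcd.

Answer: B D

Derivation:
Old gcd = 2; gcd of others (without N[1]) = 2
New gcd for candidate v: gcd(2, v). Preserves old gcd iff gcd(2, v) = 2.
  Option A: v=53, gcd(2,53)=1 -> changes
  Option B: v=68, gcd(2,68)=2 -> preserves
  Option C: v=29, gcd(2,29)=1 -> changes
  Option D: v=26, gcd(2,26)=2 -> preserves
  Option E: v=9, gcd(2,9)=1 -> changes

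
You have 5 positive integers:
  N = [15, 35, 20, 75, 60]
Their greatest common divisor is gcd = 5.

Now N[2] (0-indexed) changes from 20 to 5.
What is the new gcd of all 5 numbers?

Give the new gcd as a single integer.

Numbers: [15, 35, 20, 75, 60], gcd = 5
Change: index 2, 20 -> 5
gcd of the OTHER numbers (without index 2): gcd([15, 35, 75, 60]) = 5
New gcd = gcd(g_others, new_val) = gcd(5, 5) = 5

Answer: 5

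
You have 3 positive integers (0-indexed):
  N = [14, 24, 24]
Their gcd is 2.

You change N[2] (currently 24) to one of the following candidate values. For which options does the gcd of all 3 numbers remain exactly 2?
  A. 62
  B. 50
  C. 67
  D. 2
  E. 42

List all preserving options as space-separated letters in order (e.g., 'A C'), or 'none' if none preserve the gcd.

Old gcd = 2; gcd of others (without N[2]) = 2
New gcd for candidate v: gcd(2, v). Preserves old gcd iff gcd(2, v) = 2.
  Option A: v=62, gcd(2,62)=2 -> preserves
  Option B: v=50, gcd(2,50)=2 -> preserves
  Option C: v=67, gcd(2,67)=1 -> changes
  Option D: v=2, gcd(2,2)=2 -> preserves
  Option E: v=42, gcd(2,42)=2 -> preserves

Answer: A B D E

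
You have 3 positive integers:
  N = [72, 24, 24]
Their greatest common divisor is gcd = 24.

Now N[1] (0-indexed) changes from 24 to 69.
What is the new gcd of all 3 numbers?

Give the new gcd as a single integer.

Numbers: [72, 24, 24], gcd = 24
Change: index 1, 24 -> 69
gcd of the OTHER numbers (without index 1): gcd([72, 24]) = 24
New gcd = gcd(g_others, new_val) = gcd(24, 69) = 3

Answer: 3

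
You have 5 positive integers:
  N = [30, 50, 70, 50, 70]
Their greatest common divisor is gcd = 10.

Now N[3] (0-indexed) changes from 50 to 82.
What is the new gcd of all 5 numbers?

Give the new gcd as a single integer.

Answer: 2

Derivation:
Numbers: [30, 50, 70, 50, 70], gcd = 10
Change: index 3, 50 -> 82
gcd of the OTHER numbers (without index 3): gcd([30, 50, 70, 70]) = 10
New gcd = gcd(g_others, new_val) = gcd(10, 82) = 2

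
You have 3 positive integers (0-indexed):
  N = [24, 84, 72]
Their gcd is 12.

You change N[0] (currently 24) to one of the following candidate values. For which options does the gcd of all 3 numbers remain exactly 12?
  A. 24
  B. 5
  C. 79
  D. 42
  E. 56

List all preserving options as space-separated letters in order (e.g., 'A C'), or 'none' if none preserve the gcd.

Answer: A

Derivation:
Old gcd = 12; gcd of others (without N[0]) = 12
New gcd for candidate v: gcd(12, v). Preserves old gcd iff gcd(12, v) = 12.
  Option A: v=24, gcd(12,24)=12 -> preserves
  Option B: v=5, gcd(12,5)=1 -> changes
  Option C: v=79, gcd(12,79)=1 -> changes
  Option D: v=42, gcd(12,42)=6 -> changes
  Option E: v=56, gcd(12,56)=4 -> changes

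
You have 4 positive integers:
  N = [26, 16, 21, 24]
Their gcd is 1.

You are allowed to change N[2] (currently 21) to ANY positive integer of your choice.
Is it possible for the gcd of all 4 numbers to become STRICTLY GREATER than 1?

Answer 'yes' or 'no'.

Answer: yes

Derivation:
Current gcd = 1
gcd of all OTHER numbers (without N[2]=21): gcd([26, 16, 24]) = 2
The new gcd after any change is gcd(2, new_value).
This can be at most 2.
Since 2 > old gcd 1, the gcd CAN increase (e.g., set N[2] = 2).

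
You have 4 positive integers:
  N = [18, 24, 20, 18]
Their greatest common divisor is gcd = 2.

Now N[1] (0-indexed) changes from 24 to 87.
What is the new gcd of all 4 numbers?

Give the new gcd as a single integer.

Answer: 1

Derivation:
Numbers: [18, 24, 20, 18], gcd = 2
Change: index 1, 24 -> 87
gcd of the OTHER numbers (without index 1): gcd([18, 20, 18]) = 2
New gcd = gcd(g_others, new_val) = gcd(2, 87) = 1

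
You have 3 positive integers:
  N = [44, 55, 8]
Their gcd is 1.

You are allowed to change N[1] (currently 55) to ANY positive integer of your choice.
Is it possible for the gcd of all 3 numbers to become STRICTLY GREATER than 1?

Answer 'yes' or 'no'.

Current gcd = 1
gcd of all OTHER numbers (without N[1]=55): gcd([44, 8]) = 4
The new gcd after any change is gcd(4, new_value).
This can be at most 4.
Since 4 > old gcd 1, the gcd CAN increase (e.g., set N[1] = 4).

Answer: yes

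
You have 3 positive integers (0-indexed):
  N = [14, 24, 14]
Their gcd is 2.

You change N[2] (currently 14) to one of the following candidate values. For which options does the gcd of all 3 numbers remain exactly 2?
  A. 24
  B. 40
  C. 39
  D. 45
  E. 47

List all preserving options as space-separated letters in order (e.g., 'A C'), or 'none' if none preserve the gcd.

Old gcd = 2; gcd of others (without N[2]) = 2
New gcd for candidate v: gcd(2, v). Preserves old gcd iff gcd(2, v) = 2.
  Option A: v=24, gcd(2,24)=2 -> preserves
  Option B: v=40, gcd(2,40)=2 -> preserves
  Option C: v=39, gcd(2,39)=1 -> changes
  Option D: v=45, gcd(2,45)=1 -> changes
  Option E: v=47, gcd(2,47)=1 -> changes

Answer: A B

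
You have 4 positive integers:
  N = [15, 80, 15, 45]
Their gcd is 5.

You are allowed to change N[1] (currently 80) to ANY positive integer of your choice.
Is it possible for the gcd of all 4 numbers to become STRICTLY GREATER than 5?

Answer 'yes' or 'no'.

Current gcd = 5
gcd of all OTHER numbers (without N[1]=80): gcd([15, 15, 45]) = 15
The new gcd after any change is gcd(15, new_value).
This can be at most 15.
Since 15 > old gcd 5, the gcd CAN increase (e.g., set N[1] = 15).

Answer: yes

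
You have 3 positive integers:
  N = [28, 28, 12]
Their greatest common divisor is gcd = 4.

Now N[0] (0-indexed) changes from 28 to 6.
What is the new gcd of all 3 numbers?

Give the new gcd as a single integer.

Numbers: [28, 28, 12], gcd = 4
Change: index 0, 28 -> 6
gcd of the OTHER numbers (without index 0): gcd([28, 12]) = 4
New gcd = gcd(g_others, new_val) = gcd(4, 6) = 2

Answer: 2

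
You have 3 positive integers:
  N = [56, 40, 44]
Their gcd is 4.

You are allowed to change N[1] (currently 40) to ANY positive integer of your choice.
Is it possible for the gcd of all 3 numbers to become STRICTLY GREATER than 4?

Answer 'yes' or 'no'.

Current gcd = 4
gcd of all OTHER numbers (without N[1]=40): gcd([56, 44]) = 4
The new gcd after any change is gcd(4, new_value).
This can be at most 4.
Since 4 = old gcd 4, the gcd can only stay the same or decrease.

Answer: no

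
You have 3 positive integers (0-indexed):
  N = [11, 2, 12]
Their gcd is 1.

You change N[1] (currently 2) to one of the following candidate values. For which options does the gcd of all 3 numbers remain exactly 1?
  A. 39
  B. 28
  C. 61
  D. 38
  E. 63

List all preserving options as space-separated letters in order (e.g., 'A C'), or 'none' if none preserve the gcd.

Old gcd = 1; gcd of others (without N[1]) = 1
New gcd for candidate v: gcd(1, v). Preserves old gcd iff gcd(1, v) = 1.
  Option A: v=39, gcd(1,39)=1 -> preserves
  Option B: v=28, gcd(1,28)=1 -> preserves
  Option C: v=61, gcd(1,61)=1 -> preserves
  Option D: v=38, gcd(1,38)=1 -> preserves
  Option E: v=63, gcd(1,63)=1 -> preserves

Answer: A B C D E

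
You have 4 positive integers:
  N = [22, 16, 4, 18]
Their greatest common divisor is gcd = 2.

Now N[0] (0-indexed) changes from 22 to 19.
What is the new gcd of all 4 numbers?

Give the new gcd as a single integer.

Answer: 1

Derivation:
Numbers: [22, 16, 4, 18], gcd = 2
Change: index 0, 22 -> 19
gcd of the OTHER numbers (without index 0): gcd([16, 4, 18]) = 2
New gcd = gcd(g_others, new_val) = gcd(2, 19) = 1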